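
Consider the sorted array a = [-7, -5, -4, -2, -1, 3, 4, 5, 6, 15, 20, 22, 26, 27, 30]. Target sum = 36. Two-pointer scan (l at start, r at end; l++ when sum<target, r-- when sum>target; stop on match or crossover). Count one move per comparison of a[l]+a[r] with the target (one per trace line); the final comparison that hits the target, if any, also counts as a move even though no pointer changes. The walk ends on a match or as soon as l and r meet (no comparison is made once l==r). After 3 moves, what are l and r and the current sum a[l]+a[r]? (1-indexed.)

l=1 r=15: -7+30=23 <36, l++
l=2 r=15: -5+30=25 <36, l++
l=3 r=15: -4+30=26 <36, l++

l=4, r=15, sum=28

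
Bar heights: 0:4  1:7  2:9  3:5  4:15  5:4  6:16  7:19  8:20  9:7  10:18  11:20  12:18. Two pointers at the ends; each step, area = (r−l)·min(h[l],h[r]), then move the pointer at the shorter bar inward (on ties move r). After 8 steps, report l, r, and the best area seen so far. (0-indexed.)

l=0 r=12: min(4,18)*12=48 best=48 *, l++
l=1 r=12: min(7,18)*11=77 best=77 *, l++
l=2 r=12: min(9,18)*10=90 best=90 *, l++
l=3 r=12: min(5,18)*9=45 best=90, l++
l=4 r=12: min(15,18)*8=120 best=120 *, l++
l=5 r=12: min(4,18)*7=28 best=120, l++
l=6 r=12: min(16,18)*6=96 best=120, l++
l=7 r=12: min(19,18)*5=90 best=120, r--

l=7, r=11, best area=120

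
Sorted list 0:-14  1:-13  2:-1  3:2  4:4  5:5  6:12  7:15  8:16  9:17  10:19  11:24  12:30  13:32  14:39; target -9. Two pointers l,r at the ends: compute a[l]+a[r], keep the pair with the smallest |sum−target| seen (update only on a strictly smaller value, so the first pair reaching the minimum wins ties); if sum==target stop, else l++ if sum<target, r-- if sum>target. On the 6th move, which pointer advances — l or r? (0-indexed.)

r

[0,14] -14+39=25 d=34 * → r--
[0,13] -14+32=18 d=27 * → r--
[0,12] -14+30=16 d=25 * → r--
[0,11] -14+24=10 d=19 * → r--
[0,10] -14+19=5 d=14 * → r--
[0,9] -14+17=3 d=12 * → r--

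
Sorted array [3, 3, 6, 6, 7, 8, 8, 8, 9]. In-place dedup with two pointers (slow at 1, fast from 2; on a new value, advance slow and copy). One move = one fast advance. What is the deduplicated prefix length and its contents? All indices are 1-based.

slow=1 fast=2: a[fast]=3=a[slow] dup, fast++
slow=1 fast=3: a[fast]=6≠a[slow]=3 write a[2]=6, slow++,fast++
slow=2 fast=4: a[fast]=6=a[slow] dup, fast++
slow=2 fast=5: a[fast]=7≠a[slow]=6 write a[3]=7, slow++,fast++
slow=3 fast=6: a[fast]=8≠a[slow]=7 write a[4]=8, slow++,fast++
slow=4 fast=7: a[fast]=8=a[slow] dup, fast++
slow=4 fast=8: a[fast]=8=a[slow] dup, fast++
slow=4 fast=9: a[fast]=9≠a[slow]=8 write a[5]=9, slow++,fast++

length 5; prefix = [3, 6, 7, 8, 9]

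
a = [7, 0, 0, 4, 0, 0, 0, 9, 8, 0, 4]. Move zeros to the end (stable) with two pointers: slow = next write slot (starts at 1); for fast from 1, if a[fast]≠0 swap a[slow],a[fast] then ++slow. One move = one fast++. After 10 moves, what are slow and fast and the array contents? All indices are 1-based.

slow=5, fast=11, a=[7, 4, 9, 8, 0, 0, 0, 0, 0, 0, 4]

slow=1 fast=1: a[fast]=7≠0 swap→a[1]=7, slow++,fast++
slow=2 fast=2: a[fast]=0, fast++
slow=2 fast=3: a[fast]=0, fast++
slow=2 fast=4: a[fast]=4≠0 swap→a[2]=4, slow++,fast++
slow=3 fast=5: a[fast]=0, fast++
slow=3 fast=6: a[fast]=0, fast++
slow=3 fast=7: a[fast]=0, fast++
slow=3 fast=8: a[fast]=9≠0 swap→a[3]=9, slow++,fast++
slow=4 fast=9: a[fast]=8≠0 swap→a[4]=8, slow++,fast++
slow=5 fast=10: a[fast]=0, fast++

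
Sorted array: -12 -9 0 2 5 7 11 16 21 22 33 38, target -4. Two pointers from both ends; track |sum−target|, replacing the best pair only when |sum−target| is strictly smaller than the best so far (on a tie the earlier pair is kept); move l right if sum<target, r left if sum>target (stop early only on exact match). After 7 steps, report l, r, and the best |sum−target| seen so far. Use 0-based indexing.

l=1, r=5, best |Δ|=1

l=0 r=11: -12+38=26 d=30 *, r--
l=0 r=10: -12+33=21 d=25 *, r--
l=0 r=9: -12+22=10 d=14 *, r--
l=0 r=8: -12+21=9 d=13 *, r--
l=0 r=7: -12+16=4 d=8 *, r--
l=0 r=6: -12+11=-1 d=3 *, r--
l=0 r=5: -12+7=-5 d=1 *, l++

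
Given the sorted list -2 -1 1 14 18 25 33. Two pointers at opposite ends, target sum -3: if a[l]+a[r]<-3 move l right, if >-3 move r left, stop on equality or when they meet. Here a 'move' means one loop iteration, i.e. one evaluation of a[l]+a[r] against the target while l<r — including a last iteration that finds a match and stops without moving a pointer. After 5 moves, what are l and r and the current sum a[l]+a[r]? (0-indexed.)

l=0 r=6: -2+33=31 >-3, r--
l=0 r=5: -2+25=23 >-3, r--
l=0 r=4: -2+18=16 >-3, r--
l=0 r=3: -2+14=12 >-3, r--
l=0 r=2: -2+1=-1 >-3, r--

l=0, r=1, sum=-3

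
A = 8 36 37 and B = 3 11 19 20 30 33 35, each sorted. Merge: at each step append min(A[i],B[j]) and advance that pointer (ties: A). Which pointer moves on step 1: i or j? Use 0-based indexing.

[i=0,j=0] A[i]=8>B[j]=3 take 3 → j++

j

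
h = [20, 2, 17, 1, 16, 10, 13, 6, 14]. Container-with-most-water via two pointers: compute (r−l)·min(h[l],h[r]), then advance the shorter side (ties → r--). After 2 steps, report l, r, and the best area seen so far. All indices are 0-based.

l=0, r=6, best area=112

[0,8] min(20,14)*8=112 best=112 * → r--
[0,7] min(20,6)*7=42 best=112 → r--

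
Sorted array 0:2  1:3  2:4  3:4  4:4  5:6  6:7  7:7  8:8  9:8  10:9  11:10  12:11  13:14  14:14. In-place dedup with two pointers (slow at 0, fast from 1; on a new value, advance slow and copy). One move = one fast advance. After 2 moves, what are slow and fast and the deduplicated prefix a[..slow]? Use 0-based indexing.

slow=2, fast=3, prefix=[2, 3, 4]

slow=0 fast=1: a[fast]=3≠a[slow]=2 write a[1]=3, slow++,fast++
slow=1 fast=2: a[fast]=4≠a[slow]=3 write a[2]=4, slow++,fast++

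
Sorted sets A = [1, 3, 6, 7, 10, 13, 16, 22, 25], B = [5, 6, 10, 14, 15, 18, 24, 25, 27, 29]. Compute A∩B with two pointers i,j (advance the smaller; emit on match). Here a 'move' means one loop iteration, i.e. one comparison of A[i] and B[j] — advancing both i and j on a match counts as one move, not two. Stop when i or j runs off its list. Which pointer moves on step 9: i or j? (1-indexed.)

i=1 j=1: 1<5, i++
i=2 j=1: 3<5, i++
i=3 j=1: 6>5, j++
i=3 j=2: 6==6 emit, i++,j++
i=4 j=3: 7<10, i++
i=5 j=3: 10==10 emit, i++,j++
i=6 j=4: 13<14, i++
i=7 j=4: 16>14, j++
i=7 j=5: 16>15, j++

j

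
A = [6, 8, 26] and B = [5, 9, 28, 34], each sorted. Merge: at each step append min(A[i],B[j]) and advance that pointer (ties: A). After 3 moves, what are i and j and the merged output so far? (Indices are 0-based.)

i=0 j=0: A[i]=6>B[j]=5 take 5, j++
i=0 j=1: A[i]=6<=B[j]=9 take 6, i++
i=1 j=1: A[i]=8<=B[j]=9 take 8, i++

i=2, j=1, merged so far=[5, 6, 8]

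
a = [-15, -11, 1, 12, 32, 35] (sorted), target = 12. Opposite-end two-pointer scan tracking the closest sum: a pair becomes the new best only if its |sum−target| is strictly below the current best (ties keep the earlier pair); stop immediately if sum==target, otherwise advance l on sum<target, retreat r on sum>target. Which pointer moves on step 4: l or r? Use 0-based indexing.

l

l=0 r=5: -15+35=20 d=8 *, r--
l=0 r=4: -15+32=17 d=5 *, r--
l=0 r=3: -15+12=-3 d=15, l++
l=1 r=3: -11+12=1 d=11, l++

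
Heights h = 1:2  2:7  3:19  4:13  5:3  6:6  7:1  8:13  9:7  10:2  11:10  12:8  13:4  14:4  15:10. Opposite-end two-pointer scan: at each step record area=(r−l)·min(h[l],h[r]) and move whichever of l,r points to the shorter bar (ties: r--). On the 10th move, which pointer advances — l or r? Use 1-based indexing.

r

[1,15] min(2,10)*14=28 best=28 * → l++
[2,15] min(7,10)*13=91 best=91 * → l++
[3,15] min(19,10)*12=120 best=120 * → r--
[3,14] min(19,4)*11=44 best=120 → r--
[3,13] min(19,4)*10=40 best=120 → r--
[3,12] min(19,8)*9=72 best=120 → r--
[3,11] min(19,10)*8=80 best=120 → r--
[3,10] min(19,2)*7=14 best=120 → r--
[3,9] min(19,7)*6=42 best=120 → r--
[3,8] min(19,13)*5=65 best=120 → r--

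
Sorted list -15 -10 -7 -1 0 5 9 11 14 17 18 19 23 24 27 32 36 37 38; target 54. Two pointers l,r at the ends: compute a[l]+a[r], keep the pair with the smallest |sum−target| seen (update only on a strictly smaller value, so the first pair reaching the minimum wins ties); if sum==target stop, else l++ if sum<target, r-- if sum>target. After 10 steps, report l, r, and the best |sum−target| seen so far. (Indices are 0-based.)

l=9, r=17, best |Δ|=1

[0,18] -15+38=23 d=31 * → l++
[1,18] -10+38=28 d=26 * → l++
[2,18] -7+38=31 d=23 * → l++
[3,18] -1+38=37 d=17 * → l++
[4,18] 0+38=38 d=16 * → l++
[5,18] 5+38=43 d=11 * → l++
[6,18] 9+38=47 d=7 * → l++
[7,18] 11+38=49 d=5 * → l++
[8,18] 14+38=52 d=2 * → l++
[9,18] 17+38=55 d=1 * → r--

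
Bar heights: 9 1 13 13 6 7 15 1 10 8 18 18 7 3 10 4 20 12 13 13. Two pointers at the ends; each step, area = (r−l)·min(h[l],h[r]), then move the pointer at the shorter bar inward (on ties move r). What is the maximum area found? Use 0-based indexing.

[0,19] min(9,13)*19=171 best=171 * → l++
[1,19] min(1,13)*18=18 best=171 → l++
[2,19] min(13,13)*17=221 best=221 * → r--
[2,18] min(13,13)*16=208 best=221 → r--
[2,17] min(13,12)*15=180 best=221 → r--
[2,16] min(13,20)*14=182 best=221 → l++
[3,16] min(13,20)*13=169 best=221 → l++
[4,16] min(6,20)*12=72 best=221 → l++
[5,16] min(7,20)*11=77 best=221 → l++
[6,16] min(15,20)*10=150 best=221 → l++
[7,16] min(1,20)*9=9 best=221 → l++
[8,16] min(10,20)*8=80 best=221 → l++
[9,16] min(8,20)*7=56 best=221 → l++
[10,16] min(18,20)*6=108 best=221 → l++
[11,16] min(18,20)*5=90 best=221 → l++
[12,16] min(7,20)*4=28 best=221 → l++
[13,16] min(3,20)*3=9 best=221 → l++
[14,16] min(10,20)*2=20 best=221 → l++
[15,16] min(4,20)*1=4 best=221 → l++

max area = 221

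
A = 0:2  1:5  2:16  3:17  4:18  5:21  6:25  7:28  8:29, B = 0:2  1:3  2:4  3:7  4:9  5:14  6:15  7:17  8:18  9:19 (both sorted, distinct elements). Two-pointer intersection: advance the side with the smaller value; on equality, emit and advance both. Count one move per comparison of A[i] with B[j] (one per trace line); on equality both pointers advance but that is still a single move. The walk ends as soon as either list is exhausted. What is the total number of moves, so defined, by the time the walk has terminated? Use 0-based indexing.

[i=0,j=0] 2==2 emit → i++,j++
[i=1,j=1] 5>3 → j++
[i=1,j=2] 5>4 → j++
[i=1,j=3] 5<7 → i++
[i=2,j=3] 16>7 → j++
[i=2,j=4] 16>9 → j++
[i=2,j=5] 16>14 → j++
[i=2,j=6] 16>15 → j++
[i=2,j=7] 16<17 → i++
[i=3,j=7] 17==17 emit → i++,j++
[i=4,j=8] 18==18 emit → i++,j++
[i=5,j=9] 21>19 → j++

12 moves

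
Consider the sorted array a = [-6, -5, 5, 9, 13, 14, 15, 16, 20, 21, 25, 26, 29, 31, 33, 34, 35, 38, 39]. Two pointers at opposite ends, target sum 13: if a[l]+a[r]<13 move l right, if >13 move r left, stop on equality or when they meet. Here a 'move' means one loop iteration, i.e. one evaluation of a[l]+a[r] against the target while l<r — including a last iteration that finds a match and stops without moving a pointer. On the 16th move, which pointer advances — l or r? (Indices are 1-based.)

l=1 r=19: -6+39=33 >13, r--
l=1 r=18: -6+38=32 >13, r--
l=1 r=17: -6+35=29 >13, r--
l=1 r=16: -6+34=28 >13, r--
l=1 r=15: -6+33=27 >13, r--
l=1 r=14: -6+31=25 >13, r--
l=1 r=13: -6+29=23 >13, r--
l=1 r=12: -6+26=20 >13, r--
l=1 r=11: -6+25=19 >13, r--
l=1 r=10: -6+21=15 >13, r--
l=1 r=9: -6+20=14 >13, r--
l=1 r=8: -6+16=10 <13, l++
l=2 r=8: -5+16=11 <13, l++
l=3 r=8: 5+16=21 >13, r--
l=3 r=7: 5+15=20 >13, r--
l=3 r=6: 5+14=19 >13, r--

r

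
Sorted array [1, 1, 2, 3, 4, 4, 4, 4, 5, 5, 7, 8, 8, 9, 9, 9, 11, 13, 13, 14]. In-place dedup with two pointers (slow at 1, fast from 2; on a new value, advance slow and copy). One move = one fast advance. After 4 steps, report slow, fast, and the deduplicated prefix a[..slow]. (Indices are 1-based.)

slow=4, fast=6, prefix=[1, 2, 3, 4]

(s=1,f=2) a[fast]=1=a[slow] dup → fast++
(s=1,f=3) a[fast]=2≠a[slow]=1 write a[2]=2 → slow++,fast++
(s=2,f=4) a[fast]=3≠a[slow]=2 write a[3]=3 → slow++,fast++
(s=3,f=5) a[fast]=4≠a[slow]=3 write a[4]=4 → slow++,fast++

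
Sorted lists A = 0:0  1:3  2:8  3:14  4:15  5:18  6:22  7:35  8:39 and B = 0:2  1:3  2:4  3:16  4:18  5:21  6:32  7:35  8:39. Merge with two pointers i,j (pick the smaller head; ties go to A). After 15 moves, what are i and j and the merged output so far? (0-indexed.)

i=8, j=7, merged so far=[0, 2, 3, 3, 4, 8, 14, 15, 16, 18, 18, 21, 22, 32, 35]

[i=0,j=0] A[i]=0<=B[j]=2 take 0 → i++
[i=1,j=0] A[i]=3>B[j]=2 take 2 → j++
[i=1,j=1] A[i]=3<=B[j]=3 take 3 → i++
[i=2,j=1] A[i]=8>B[j]=3 take 3 → j++
[i=2,j=2] A[i]=8>B[j]=4 take 4 → j++
[i=2,j=3] A[i]=8<=B[j]=16 take 8 → i++
[i=3,j=3] A[i]=14<=B[j]=16 take 14 → i++
[i=4,j=3] A[i]=15<=B[j]=16 take 15 → i++
[i=5,j=3] A[i]=18>B[j]=16 take 16 → j++
[i=5,j=4] A[i]=18<=B[j]=18 take 18 → i++
[i=6,j=4] A[i]=22>B[j]=18 take 18 → j++
[i=6,j=5] A[i]=22>B[j]=21 take 21 → j++
[i=6,j=6] A[i]=22<=B[j]=32 take 22 → i++
[i=7,j=6] A[i]=35>B[j]=32 take 32 → j++
[i=7,j=7] A[i]=35<=B[j]=35 take 35 → i++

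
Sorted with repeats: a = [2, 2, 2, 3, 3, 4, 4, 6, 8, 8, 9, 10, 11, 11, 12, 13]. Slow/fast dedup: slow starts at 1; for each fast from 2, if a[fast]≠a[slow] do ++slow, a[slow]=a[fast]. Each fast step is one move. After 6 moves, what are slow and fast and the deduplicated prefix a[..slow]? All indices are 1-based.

(s=1,f=2) a[fast]=2=a[slow] dup → fast++
(s=1,f=3) a[fast]=2=a[slow] dup → fast++
(s=1,f=4) a[fast]=3≠a[slow]=2 write a[2]=3 → slow++,fast++
(s=2,f=5) a[fast]=3=a[slow] dup → fast++
(s=2,f=6) a[fast]=4≠a[slow]=3 write a[3]=4 → slow++,fast++
(s=3,f=7) a[fast]=4=a[slow] dup → fast++

slow=3, fast=8, prefix=[2, 3, 4]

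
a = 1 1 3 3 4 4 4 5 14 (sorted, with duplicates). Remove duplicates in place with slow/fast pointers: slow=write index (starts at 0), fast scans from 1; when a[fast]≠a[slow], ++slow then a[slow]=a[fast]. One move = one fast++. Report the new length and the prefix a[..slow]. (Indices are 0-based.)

length 5; prefix = [1, 3, 4, 5, 14]

slow=0 fast=1: a[fast]=1=a[slow] dup, fast++
slow=0 fast=2: a[fast]=3≠a[slow]=1 write a[1]=3, slow++,fast++
slow=1 fast=3: a[fast]=3=a[slow] dup, fast++
slow=1 fast=4: a[fast]=4≠a[slow]=3 write a[2]=4, slow++,fast++
slow=2 fast=5: a[fast]=4=a[slow] dup, fast++
slow=2 fast=6: a[fast]=4=a[slow] dup, fast++
slow=2 fast=7: a[fast]=5≠a[slow]=4 write a[3]=5, slow++,fast++
slow=3 fast=8: a[fast]=14≠a[slow]=5 write a[4]=14, slow++,fast++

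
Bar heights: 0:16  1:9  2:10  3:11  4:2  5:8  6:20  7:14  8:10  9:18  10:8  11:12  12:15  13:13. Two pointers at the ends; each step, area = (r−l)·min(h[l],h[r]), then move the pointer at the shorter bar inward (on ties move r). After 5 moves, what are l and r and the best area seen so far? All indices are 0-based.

l=0 r=13: min(16,13)*13=169 best=169 *, r--
l=0 r=12: min(16,15)*12=180 best=180 *, r--
l=0 r=11: min(16,12)*11=132 best=180, r--
l=0 r=10: min(16,8)*10=80 best=180, r--
l=0 r=9: min(16,18)*9=144 best=180, l++

l=1, r=9, best area=180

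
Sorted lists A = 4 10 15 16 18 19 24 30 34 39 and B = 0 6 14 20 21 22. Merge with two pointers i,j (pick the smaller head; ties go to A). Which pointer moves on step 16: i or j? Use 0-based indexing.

i=0 j=0: A[i]=4>B[j]=0 take 0, j++
i=0 j=1: A[i]=4<=B[j]=6 take 4, i++
i=1 j=1: A[i]=10>B[j]=6 take 6, j++
i=1 j=2: A[i]=10<=B[j]=14 take 10, i++
i=2 j=2: A[i]=15>B[j]=14 take 14, j++
i=2 j=3: A[i]=15<=B[j]=20 take 15, i++
i=3 j=3: A[i]=16<=B[j]=20 take 16, i++
i=4 j=3: A[i]=18<=B[j]=20 take 18, i++
i=5 j=3: A[i]=19<=B[j]=20 take 19, i++
i=6 j=3: A[i]=24>B[j]=20 take 20, j++
i=6 j=4: A[i]=24>B[j]=21 take 21, j++
i=6 j=5: A[i]=24>B[j]=22 take 22, j++
i=6 j=6: B done, take A[i]=24, i++
i=7 j=6: B done, take A[i]=30, i++
i=8 j=6: B done, take A[i]=34, i++
i=9 j=6: B done, take A[i]=39, i++

i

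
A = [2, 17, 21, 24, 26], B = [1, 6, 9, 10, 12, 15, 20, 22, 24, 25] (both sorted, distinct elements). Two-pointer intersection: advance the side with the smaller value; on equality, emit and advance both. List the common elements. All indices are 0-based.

i=0 j=0: 2>1, j++
i=0 j=1: 2<6, i++
i=1 j=1: 17>6, j++
i=1 j=2: 17>9, j++
i=1 j=3: 17>10, j++
i=1 j=4: 17>12, j++
i=1 j=5: 17>15, j++
i=1 j=6: 17<20, i++
i=2 j=6: 21>20, j++
i=2 j=7: 21<22, i++
i=3 j=7: 24>22, j++
i=3 j=8: 24==24 emit, i++,j++
i=4 j=9: 26>25, j++

intersection = [24]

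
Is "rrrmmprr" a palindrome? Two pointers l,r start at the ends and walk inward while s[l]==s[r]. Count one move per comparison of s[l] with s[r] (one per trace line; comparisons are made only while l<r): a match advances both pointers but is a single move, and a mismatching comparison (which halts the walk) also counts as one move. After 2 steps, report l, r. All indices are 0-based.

l=2, r=5

[0,7] 'r'=='r' → l++,r--
[1,6] 'r'=='r' → l++,r--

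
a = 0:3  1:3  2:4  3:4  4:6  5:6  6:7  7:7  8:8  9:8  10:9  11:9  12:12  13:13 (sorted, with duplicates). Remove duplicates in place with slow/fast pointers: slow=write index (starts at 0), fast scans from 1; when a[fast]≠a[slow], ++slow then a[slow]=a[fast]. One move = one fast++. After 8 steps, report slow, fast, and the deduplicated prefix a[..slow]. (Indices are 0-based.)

slow=4, fast=9, prefix=[3, 4, 6, 7, 8]

slow=0 fast=1: a[fast]=3=a[slow] dup, fast++
slow=0 fast=2: a[fast]=4≠a[slow]=3 write a[1]=4, slow++,fast++
slow=1 fast=3: a[fast]=4=a[slow] dup, fast++
slow=1 fast=4: a[fast]=6≠a[slow]=4 write a[2]=6, slow++,fast++
slow=2 fast=5: a[fast]=6=a[slow] dup, fast++
slow=2 fast=6: a[fast]=7≠a[slow]=6 write a[3]=7, slow++,fast++
slow=3 fast=7: a[fast]=7=a[slow] dup, fast++
slow=3 fast=8: a[fast]=8≠a[slow]=7 write a[4]=8, slow++,fast++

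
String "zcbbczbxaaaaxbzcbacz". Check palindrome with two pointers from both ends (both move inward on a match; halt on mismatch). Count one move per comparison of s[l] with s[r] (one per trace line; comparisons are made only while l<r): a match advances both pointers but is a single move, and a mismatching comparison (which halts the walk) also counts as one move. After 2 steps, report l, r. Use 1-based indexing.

l=1 r=20: 'z'=='z', l++,r--
l=2 r=19: 'c'=='c', l++,r--

l=3, r=18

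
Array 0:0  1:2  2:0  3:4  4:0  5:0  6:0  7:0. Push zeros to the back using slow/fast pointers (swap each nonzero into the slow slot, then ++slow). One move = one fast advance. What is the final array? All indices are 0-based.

[2, 4, 0, 0, 0, 0, 0, 0]

(s=0,f=0) a[fast]=0 → fast++
(s=0,f=1) a[fast]=2≠0 swap→a[0]=2 → slow++,fast++
(s=1,f=2) a[fast]=0 → fast++
(s=1,f=3) a[fast]=4≠0 swap→a[1]=4 → slow++,fast++
(s=2,f=4) a[fast]=0 → fast++
(s=2,f=5) a[fast]=0 → fast++
(s=2,f=6) a[fast]=0 → fast++
(s=2,f=7) a[fast]=0 → fast++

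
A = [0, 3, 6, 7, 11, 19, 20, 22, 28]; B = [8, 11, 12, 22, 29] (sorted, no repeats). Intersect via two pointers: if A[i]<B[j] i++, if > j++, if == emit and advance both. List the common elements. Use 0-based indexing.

intersection = [11, 22]

[i=0,j=0] 0<8 → i++
[i=1,j=0] 3<8 → i++
[i=2,j=0] 6<8 → i++
[i=3,j=0] 7<8 → i++
[i=4,j=0] 11>8 → j++
[i=4,j=1] 11==11 emit → i++,j++
[i=5,j=2] 19>12 → j++
[i=5,j=3] 19<22 → i++
[i=6,j=3] 20<22 → i++
[i=7,j=3] 22==22 emit → i++,j++
[i=8,j=4] 28<29 → i++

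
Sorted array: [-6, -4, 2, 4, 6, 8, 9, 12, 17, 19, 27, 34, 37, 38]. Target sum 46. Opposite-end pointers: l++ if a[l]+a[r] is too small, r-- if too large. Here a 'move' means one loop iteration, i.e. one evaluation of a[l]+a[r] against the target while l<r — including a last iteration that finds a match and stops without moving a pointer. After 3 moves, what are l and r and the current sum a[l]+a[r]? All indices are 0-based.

l=3, r=13, sum=42

[0,13] -6+38=32 <46 → l++
[1,13] -4+38=34 <46 → l++
[2,13] 2+38=40 <46 → l++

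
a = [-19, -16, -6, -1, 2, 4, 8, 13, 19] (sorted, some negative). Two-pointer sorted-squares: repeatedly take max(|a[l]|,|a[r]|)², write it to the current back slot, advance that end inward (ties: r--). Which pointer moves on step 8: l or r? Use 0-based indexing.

[0,8] |-19|<=|19| out[8]=361 → r--
[0,7] |-19|>|13| out[7]=361 → l++
[1,7] |-16|>|13| out[6]=256 → l++
[2,7] |-6|<=|13| out[5]=169 → r--
[2,6] |-6|<=|8| out[4]=64 → r--
[2,5] |-6|>|4| out[3]=36 → l++
[3,5] |-1|<=|4| out[2]=16 → r--
[3,4] |-1|<=|2| out[1]=4 → r--

r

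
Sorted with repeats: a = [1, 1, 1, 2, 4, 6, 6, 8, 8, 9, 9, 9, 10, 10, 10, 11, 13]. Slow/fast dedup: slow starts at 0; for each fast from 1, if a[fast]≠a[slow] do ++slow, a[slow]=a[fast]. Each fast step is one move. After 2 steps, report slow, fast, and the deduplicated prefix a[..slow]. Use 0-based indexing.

(s=0,f=1) a[fast]=1=a[slow] dup → fast++
(s=0,f=2) a[fast]=1=a[slow] dup → fast++

slow=0, fast=3, prefix=[1]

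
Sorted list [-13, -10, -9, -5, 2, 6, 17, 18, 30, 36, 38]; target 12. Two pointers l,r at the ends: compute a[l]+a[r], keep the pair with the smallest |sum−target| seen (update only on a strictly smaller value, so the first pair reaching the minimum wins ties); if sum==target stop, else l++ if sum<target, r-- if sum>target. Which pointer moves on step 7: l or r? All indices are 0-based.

l=0 r=10: -13+38=25 d=13 *, r--
l=0 r=9: -13+36=23 d=11 *, r--
l=0 r=8: -13+30=17 d=5 *, r--
l=0 r=7: -13+18=5 d=7, l++
l=1 r=7: -10+18=8 d=4 *, l++
l=2 r=7: -9+18=9 d=3 *, l++
l=3 r=7: -5+18=13 d=1 *, r--

r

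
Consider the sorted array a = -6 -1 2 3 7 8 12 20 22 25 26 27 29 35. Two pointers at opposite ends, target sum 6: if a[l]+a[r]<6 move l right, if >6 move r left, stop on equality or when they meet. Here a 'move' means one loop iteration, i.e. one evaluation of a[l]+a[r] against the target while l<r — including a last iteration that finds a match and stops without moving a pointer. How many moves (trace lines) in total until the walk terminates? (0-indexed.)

l=0 r=13: -6+35=29 >6, r--
l=0 r=12: -6+29=23 >6, r--
l=0 r=11: -6+27=21 >6, r--
l=0 r=10: -6+26=20 >6, r--
l=0 r=9: -6+25=19 >6, r--
l=0 r=8: -6+22=16 >6, r--
l=0 r=7: -6+20=14 >6, r--
l=0 r=6: -6+12=6, found

8 moves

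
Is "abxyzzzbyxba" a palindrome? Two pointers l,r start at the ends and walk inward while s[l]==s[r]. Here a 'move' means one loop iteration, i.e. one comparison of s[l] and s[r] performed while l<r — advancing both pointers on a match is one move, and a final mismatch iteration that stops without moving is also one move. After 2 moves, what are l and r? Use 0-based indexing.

l=2, r=9

l=0 r=11: 'a'=='a', l++,r--
l=1 r=10: 'b'=='b', l++,r--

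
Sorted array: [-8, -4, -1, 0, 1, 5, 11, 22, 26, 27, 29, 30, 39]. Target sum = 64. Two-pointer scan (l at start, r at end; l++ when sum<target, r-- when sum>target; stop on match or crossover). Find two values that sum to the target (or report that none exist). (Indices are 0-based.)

no pair

l=0 r=12: -8+39=31 <64, l++
l=1 r=12: -4+39=35 <64, l++
l=2 r=12: -1+39=38 <64, l++
l=3 r=12: 0+39=39 <64, l++
l=4 r=12: 1+39=40 <64, l++
l=5 r=12: 5+39=44 <64, l++
l=6 r=12: 11+39=50 <64, l++
l=7 r=12: 22+39=61 <64, l++
l=8 r=12: 26+39=65 >64, r--
l=8 r=11: 26+30=56 <64, l++
l=9 r=11: 27+30=57 <64, l++
l=10 r=11: 29+30=59 <64, l++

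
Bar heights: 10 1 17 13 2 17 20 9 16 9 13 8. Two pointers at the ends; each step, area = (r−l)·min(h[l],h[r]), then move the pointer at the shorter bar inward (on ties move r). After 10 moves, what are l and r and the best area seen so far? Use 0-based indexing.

l=5, r=6, best area=104

[0,11] min(10,8)*11=88 best=88 * → r--
[0,10] min(10,13)*10=100 best=100 * → l++
[1,10] min(1,13)*9=9 best=100 → l++
[2,10] min(17,13)*8=104 best=104 * → r--
[2,9] min(17,9)*7=63 best=104 → r--
[2,8] min(17,16)*6=96 best=104 → r--
[2,7] min(17,9)*5=45 best=104 → r--
[2,6] min(17,20)*4=68 best=104 → l++
[3,6] min(13,20)*3=39 best=104 → l++
[4,6] min(2,20)*2=4 best=104 → l++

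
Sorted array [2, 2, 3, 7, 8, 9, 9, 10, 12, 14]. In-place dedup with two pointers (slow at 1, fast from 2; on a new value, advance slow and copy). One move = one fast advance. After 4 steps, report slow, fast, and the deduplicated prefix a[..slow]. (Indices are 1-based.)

(s=1,f=2) a[fast]=2=a[slow] dup → fast++
(s=1,f=3) a[fast]=3≠a[slow]=2 write a[2]=3 → slow++,fast++
(s=2,f=4) a[fast]=7≠a[slow]=3 write a[3]=7 → slow++,fast++
(s=3,f=5) a[fast]=8≠a[slow]=7 write a[4]=8 → slow++,fast++

slow=4, fast=6, prefix=[2, 3, 7, 8]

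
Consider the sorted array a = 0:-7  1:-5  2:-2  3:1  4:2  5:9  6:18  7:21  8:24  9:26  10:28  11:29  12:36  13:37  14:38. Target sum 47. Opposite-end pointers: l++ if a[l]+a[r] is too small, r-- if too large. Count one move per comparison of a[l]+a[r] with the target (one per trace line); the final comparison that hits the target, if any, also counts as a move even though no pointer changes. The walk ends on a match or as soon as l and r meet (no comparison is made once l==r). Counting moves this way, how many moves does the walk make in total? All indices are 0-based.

l=0 r=14: -7+38=31 <47, l++
l=1 r=14: -5+38=33 <47, l++
l=2 r=14: -2+38=36 <47, l++
l=3 r=14: 1+38=39 <47, l++
l=4 r=14: 2+38=40 <47, l++
l=5 r=14: 9+38=47, found

6 moves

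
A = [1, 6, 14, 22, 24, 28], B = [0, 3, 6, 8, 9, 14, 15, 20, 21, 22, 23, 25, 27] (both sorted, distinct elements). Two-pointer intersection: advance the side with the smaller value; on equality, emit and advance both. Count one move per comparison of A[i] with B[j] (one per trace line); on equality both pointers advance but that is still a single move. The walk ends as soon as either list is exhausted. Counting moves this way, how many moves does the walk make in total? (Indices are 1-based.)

15 moves

i=1 j=1: 1>0, j++
i=1 j=2: 1<3, i++
i=2 j=2: 6>3, j++
i=2 j=3: 6==6 emit, i++,j++
i=3 j=4: 14>8, j++
i=3 j=5: 14>9, j++
i=3 j=6: 14==14 emit, i++,j++
i=4 j=7: 22>15, j++
i=4 j=8: 22>20, j++
i=4 j=9: 22>21, j++
i=4 j=10: 22==22 emit, i++,j++
i=5 j=11: 24>23, j++
i=5 j=12: 24<25, i++
i=6 j=12: 28>25, j++
i=6 j=13: 28>27, j++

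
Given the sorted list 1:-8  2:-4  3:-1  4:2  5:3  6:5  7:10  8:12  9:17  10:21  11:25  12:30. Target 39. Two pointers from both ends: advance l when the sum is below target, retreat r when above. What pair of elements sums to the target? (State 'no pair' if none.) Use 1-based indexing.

l=1 r=12: -8+30=22 <39, l++
l=2 r=12: -4+30=26 <39, l++
l=3 r=12: -1+30=29 <39, l++
l=4 r=12: 2+30=32 <39, l++
l=5 r=12: 3+30=33 <39, l++
l=6 r=12: 5+30=35 <39, l++
l=7 r=12: 10+30=40 >39, r--
l=7 r=11: 10+25=35 <39, l++
l=8 r=11: 12+25=37 <39, l++
l=9 r=11: 17+25=42 >39, r--
l=9 r=10: 17+21=38 <39, l++

no pair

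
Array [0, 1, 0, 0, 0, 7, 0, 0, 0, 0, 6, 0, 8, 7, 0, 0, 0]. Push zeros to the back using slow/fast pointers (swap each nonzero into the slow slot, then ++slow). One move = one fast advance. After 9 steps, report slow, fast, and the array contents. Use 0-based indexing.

slow=2, fast=9, a=[1, 7, 0, 0, 0, 0, 0, 0, 0, 0, 6, 0, 8, 7, 0, 0, 0]

(s=0,f=0) a[fast]=0 → fast++
(s=0,f=1) a[fast]=1≠0 swap→a[0]=1 → slow++,fast++
(s=1,f=2) a[fast]=0 → fast++
(s=1,f=3) a[fast]=0 → fast++
(s=1,f=4) a[fast]=0 → fast++
(s=1,f=5) a[fast]=7≠0 swap→a[1]=7 → slow++,fast++
(s=2,f=6) a[fast]=0 → fast++
(s=2,f=7) a[fast]=0 → fast++
(s=2,f=8) a[fast]=0 → fast++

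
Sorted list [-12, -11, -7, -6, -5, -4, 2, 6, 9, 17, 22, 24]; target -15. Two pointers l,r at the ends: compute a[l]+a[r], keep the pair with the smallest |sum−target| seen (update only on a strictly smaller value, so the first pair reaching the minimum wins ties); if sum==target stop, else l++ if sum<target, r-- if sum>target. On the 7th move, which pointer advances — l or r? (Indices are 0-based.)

l=0 r=11: -12+24=12 d=27 *, r--
l=0 r=10: -12+22=10 d=25 *, r--
l=0 r=9: -12+17=5 d=20 *, r--
l=0 r=8: -12+9=-3 d=12 *, r--
l=0 r=7: -12+6=-6 d=9 *, r--
l=0 r=6: -12+2=-10 d=5 *, r--
l=0 r=5: -12+-4=-16 d=1 *, l++

l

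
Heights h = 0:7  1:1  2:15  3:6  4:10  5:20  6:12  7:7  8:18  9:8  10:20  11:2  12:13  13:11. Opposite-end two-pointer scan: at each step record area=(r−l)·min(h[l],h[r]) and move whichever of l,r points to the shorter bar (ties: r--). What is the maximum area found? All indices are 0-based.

l=0 r=13: min(7,11)*13=91 best=91 *, l++
l=1 r=13: min(1,11)*12=12 best=91, l++
l=2 r=13: min(15,11)*11=121 best=121 *, r--
l=2 r=12: min(15,13)*10=130 best=130 *, r--
l=2 r=11: min(15,2)*9=18 best=130, r--
l=2 r=10: min(15,20)*8=120 best=130, l++
l=3 r=10: min(6,20)*7=42 best=130, l++
l=4 r=10: min(10,20)*6=60 best=130, l++
l=5 r=10: min(20,20)*5=100 best=130, r--
l=5 r=9: min(20,8)*4=32 best=130, r--
l=5 r=8: min(20,18)*3=54 best=130, r--
l=5 r=7: min(20,7)*2=14 best=130, r--
l=5 r=6: min(20,12)*1=12 best=130, r--

max area = 130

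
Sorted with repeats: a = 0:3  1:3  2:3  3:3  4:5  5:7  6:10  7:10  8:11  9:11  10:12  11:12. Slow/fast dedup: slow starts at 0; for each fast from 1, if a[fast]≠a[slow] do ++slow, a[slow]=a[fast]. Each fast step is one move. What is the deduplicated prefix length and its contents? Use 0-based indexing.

(s=0,f=1) a[fast]=3=a[slow] dup → fast++
(s=0,f=2) a[fast]=3=a[slow] dup → fast++
(s=0,f=3) a[fast]=3=a[slow] dup → fast++
(s=0,f=4) a[fast]=5≠a[slow]=3 write a[1]=5 → slow++,fast++
(s=1,f=5) a[fast]=7≠a[slow]=5 write a[2]=7 → slow++,fast++
(s=2,f=6) a[fast]=10≠a[slow]=7 write a[3]=10 → slow++,fast++
(s=3,f=7) a[fast]=10=a[slow] dup → fast++
(s=3,f=8) a[fast]=11≠a[slow]=10 write a[4]=11 → slow++,fast++
(s=4,f=9) a[fast]=11=a[slow] dup → fast++
(s=4,f=10) a[fast]=12≠a[slow]=11 write a[5]=12 → slow++,fast++
(s=5,f=11) a[fast]=12=a[slow] dup → fast++

length 6; prefix = [3, 5, 7, 10, 11, 12]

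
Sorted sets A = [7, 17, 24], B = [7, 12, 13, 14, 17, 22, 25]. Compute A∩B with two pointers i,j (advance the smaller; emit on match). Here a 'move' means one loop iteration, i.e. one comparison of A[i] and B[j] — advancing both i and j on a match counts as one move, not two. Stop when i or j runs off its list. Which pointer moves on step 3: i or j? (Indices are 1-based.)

j

i=1 j=1: 7==7 emit, i++,j++
i=2 j=2: 17>12, j++
i=2 j=3: 17>13, j++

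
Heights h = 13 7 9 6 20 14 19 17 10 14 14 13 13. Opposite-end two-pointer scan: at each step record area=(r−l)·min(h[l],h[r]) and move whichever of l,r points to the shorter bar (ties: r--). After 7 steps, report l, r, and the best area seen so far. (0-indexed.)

l=4, r=9, best area=156

l=0 r=12: min(13,13)*12=156 best=156 *, r--
l=0 r=11: min(13,13)*11=143 best=156, r--
l=0 r=10: min(13,14)*10=130 best=156, l++
l=1 r=10: min(7,14)*9=63 best=156, l++
l=2 r=10: min(9,14)*8=72 best=156, l++
l=3 r=10: min(6,14)*7=42 best=156, l++
l=4 r=10: min(20,14)*6=84 best=156, r--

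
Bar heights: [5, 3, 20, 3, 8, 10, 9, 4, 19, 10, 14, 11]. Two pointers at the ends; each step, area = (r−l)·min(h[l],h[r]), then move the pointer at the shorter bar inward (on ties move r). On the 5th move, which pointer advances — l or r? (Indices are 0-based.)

l=0 r=11: min(5,11)*11=55 best=55 *, l++
l=1 r=11: min(3,11)*10=30 best=55, l++
l=2 r=11: min(20,11)*9=99 best=99 *, r--
l=2 r=10: min(20,14)*8=112 best=112 *, r--
l=2 r=9: min(20,10)*7=70 best=112, r--

r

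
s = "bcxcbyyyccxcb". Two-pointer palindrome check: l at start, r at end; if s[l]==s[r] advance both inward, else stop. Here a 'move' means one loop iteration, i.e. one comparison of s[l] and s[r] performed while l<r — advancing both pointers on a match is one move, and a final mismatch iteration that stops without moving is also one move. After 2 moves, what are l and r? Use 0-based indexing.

l=0 r=12: 'b'=='b', l++,r--
l=1 r=11: 'c'=='c', l++,r--

l=2, r=10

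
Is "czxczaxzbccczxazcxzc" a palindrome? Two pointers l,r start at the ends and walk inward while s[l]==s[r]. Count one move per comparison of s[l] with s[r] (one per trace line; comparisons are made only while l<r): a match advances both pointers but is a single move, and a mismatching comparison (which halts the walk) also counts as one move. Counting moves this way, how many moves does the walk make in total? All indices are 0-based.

9 moves

l=0 r=19: 'c'=='c', l++,r--
l=1 r=18: 'z'=='z', l++,r--
l=2 r=17: 'x'=='x', l++,r--
l=3 r=16: 'c'=='c', l++,r--
l=4 r=15: 'z'=='z', l++,r--
l=5 r=14: 'a'=='a', l++,r--
l=6 r=13: 'x'=='x', l++,r--
l=7 r=12: 'z'=='z', l++,r--
l=8 r=11: 'b'!='c', stop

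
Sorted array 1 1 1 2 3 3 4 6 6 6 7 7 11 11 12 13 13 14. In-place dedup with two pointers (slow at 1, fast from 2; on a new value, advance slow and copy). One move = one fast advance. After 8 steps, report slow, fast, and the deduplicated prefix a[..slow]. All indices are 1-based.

slow=5, fast=10, prefix=[1, 2, 3, 4, 6]

(s=1,f=2) a[fast]=1=a[slow] dup → fast++
(s=1,f=3) a[fast]=1=a[slow] dup → fast++
(s=1,f=4) a[fast]=2≠a[slow]=1 write a[2]=2 → slow++,fast++
(s=2,f=5) a[fast]=3≠a[slow]=2 write a[3]=3 → slow++,fast++
(s=3,f=6) a[fast]=3=a[slow] dup → fast++
(s=3,f=7) a[fast]=4≠a[slow]=3 write a[4]=4 → slow++,fast++
(s=4,f=8) a[fast]=6≠a[slow]=4 write a[5]=6 → slow++,fast++
(s=5,f=9) a[fast]=6=a[slow] dup → fast++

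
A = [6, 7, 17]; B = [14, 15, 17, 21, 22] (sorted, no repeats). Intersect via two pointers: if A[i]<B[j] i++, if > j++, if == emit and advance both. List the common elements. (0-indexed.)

intersection = [17]

i=0 j=0: 6<14, i++
i=1 j=0: 7<14, i++
i=2 j=0: 17>14, j++
i=2 j=1: 17>15, j++
i=2 j=2: 17==17 emit, i++,j++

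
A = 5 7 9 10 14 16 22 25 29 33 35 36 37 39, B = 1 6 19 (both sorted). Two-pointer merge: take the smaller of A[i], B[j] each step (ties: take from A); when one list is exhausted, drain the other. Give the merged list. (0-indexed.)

[1, 5, 6, 7, 9, 10, 14, 16, 19, 22, 25, 29, 33, 35, 36, 37, 39]

[i=0,j=0] A[i]=5>B[j]=1 take 1 → j++
[i=0,j=1] A[i]=5<=B[j]=6 take 5 → i++
[i=1,j=1] A[i]=7>B[j]=6 take 6 → j++
[i=1,j=2] A[i]=7<=B[j]=19 take 7 → i++
[i=2,j=2] A[i]=9<=B[j]=19 take 9 → i++
[i=3,j=2] A[i]=10<=B[j]=19 take 10 → i++
[i=4,j=2] A[i]=14<=B[j]=19 take 14 → i++
[i=5,j=2] A[i]=16<=B[j]=19 take 16 → i++
[i=6,j=2] A[i]=22>B[j]=19 take 19 → j++
[i=6,j=3] B done, take A[i]=22 → i++
[i=7,j=3] B done, take A[i]=25 → i++
[i=8,j=3] B done, take A[i]=29 → i++
[i=9,j=3] B done, take A[i]=33 → i++
[i=10,j=3] B done, take A[i]=35 → i++
[i=11,j=3] B done, take A[i]=36 → i++
[i=12,j=3] B done, take A[i]=37 → i++
[i=13,j=3] B done, take A[i]=39 → i++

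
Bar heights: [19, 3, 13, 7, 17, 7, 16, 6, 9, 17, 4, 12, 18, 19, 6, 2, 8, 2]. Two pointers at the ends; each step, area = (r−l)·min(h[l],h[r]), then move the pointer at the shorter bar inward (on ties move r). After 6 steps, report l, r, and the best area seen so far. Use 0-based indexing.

l=0 r=17: min(19,2)*17=34 best=34 *, r--
l=0 r=16: min(19,8)*16=128 best=128 *, r--
l=0 r=15: min(19,2)*15=30 best=128, r--
l=0 r=14: min(19,6)*14=84 best=128, r--
l=0 r=13: min(19,19)*13=247 best=247 *, r--
l=0 r=12: min(19,18)*12=216 best=247, r--

l=0, r=11, best area=247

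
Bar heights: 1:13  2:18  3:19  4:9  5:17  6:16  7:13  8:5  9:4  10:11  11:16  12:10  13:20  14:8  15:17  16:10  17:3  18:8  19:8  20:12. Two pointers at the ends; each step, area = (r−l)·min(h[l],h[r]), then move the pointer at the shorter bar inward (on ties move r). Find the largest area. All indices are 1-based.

l=1 r=20: min(13,12)*19=228 best=228 *, r--
l=1 r=19: min(13,8)*18=144 best=228, r--
l=1 r=18: min(13,8)*17=136 best=228, r--
l=1 r=17: min(13,3)*16=48 best=228, r--
l=1 r=16: min(13,10)*15=150 best=228, r--
l=1 r=15: min(13,17)*14=182 best=228, l++
l=2 r=15: min(18,17)*13=221 best=228, r--
l=2 r=14: min(18,8)*12=96 best=228, r--
l=2 r=13: min(18,20)*11=198 best=228, l++
l=3 r=13: min(19,20)*10=190 best=228, l++
l=4 r=13: min(9,20)*9=81 best=228, l++
l=5 r=13: min(17,20)*8=136 best=228, l++
l=6 r=13: min(16,20)*7=112 best=228, l++
l=7 r=13: min(13,20)*6=78 best=228, l++
l=8 r=13: min(5,20)*5=25 best=228, l++
l=9 r=13: min(4,20)*4=16 best=228, l++
l=10 r=13: min(11,20)*3=33 best=228, l++
l=11 r=13: min(16,20)*2=32 best=228, l++
l=12 r=13: min(10,20)*1=10 best=228, l++

max area = 228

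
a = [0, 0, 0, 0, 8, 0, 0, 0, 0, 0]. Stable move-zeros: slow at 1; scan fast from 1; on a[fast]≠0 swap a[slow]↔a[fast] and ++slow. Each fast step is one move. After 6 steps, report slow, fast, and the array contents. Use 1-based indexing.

slow=1 fast=1: a[fast]=0, fast++
slow=1 fast=2: a[fast]=0, fast++
slow=1 fast=3: a[fast]=0, fast++
slow=1 fast=4: a[fast]=0, fast++
slow=1 fast=5: a[fast]=8≠0 swap→a[1]=8, slow++,fast++
slow=2 fast=6: a[fast]=0, fast++

slow=2, fast=7, a=[8, 0, 0, 0, 0, 0, 0, 0, 0, 0]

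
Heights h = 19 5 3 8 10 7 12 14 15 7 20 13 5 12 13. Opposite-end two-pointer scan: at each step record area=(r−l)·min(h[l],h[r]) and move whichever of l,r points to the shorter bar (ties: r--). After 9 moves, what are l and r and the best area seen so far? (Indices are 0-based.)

[0,14] min(19,13)*14=182 best=182 * → r--
[0,13] min(19,12)*13=156 best=182 → r--
[0,12] min(19,5)*12=60 best=182 → r--
[0,11] min(19,13)*11=143 best=182 → r--
[0,10] min(19,20)*10=190 best=190 * → l++
[1,10] min(5,20)*9=45 best=190 → l++
[2,10] min(3,20)*8=24 best=190 → l++
[3,10] min(8,20)*7=56 best=190 → l++
[4,10] min(10,20)*6=60 best=190 → l++

l=5, r=10, best area=190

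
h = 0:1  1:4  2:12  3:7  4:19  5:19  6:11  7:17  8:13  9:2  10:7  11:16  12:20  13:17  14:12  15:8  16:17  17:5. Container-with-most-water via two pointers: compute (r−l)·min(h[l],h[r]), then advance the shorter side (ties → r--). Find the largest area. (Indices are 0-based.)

[0,17] min(1,5)*17=17 best=17 * → l++
[1,17] min(4,5)*16=64 best=64 * → l++
[2,17] min(12,5)*15=75 best=75 * → r--
[2,16] min(12,17)*14=168 best=168 * → l++
[3,16] min(7,17)*13=91 best=168 → l++
[4,16] min(19,17)*12=204 best=204 * → r--
[4,15] min(19,8)*11=88 best=204 → r--
[4,14] min(19,12)*10=120 best=204 → r--
[4,13] min(19,17)*9=153 best=204 → r--
[4,12] min(19,20)*8=152 best=204 → l++
[5,12] min(19,20)*7=133 best=204 → l++
[6,12] min(11,20)*6=66 best=204 → l++
[7,12] min(17,20)*5=85 best=204 → l++
[8,12] min(13,20)*4=52 best=204 → l++
[9,12] min(2,20)*3=6 best=204 → l++
[10,12] min(7,20)*2=14 best=204 → l++
[11,12] min(16,20)*1=16 best=204 → l++

max area = 204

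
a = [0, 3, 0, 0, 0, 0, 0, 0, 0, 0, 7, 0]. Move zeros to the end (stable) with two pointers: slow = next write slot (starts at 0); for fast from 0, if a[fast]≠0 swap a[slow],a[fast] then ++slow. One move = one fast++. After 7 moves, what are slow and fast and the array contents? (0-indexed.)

slow=1, fast=7, a=[3, 0, 0, 0, 0, 0, 0, 0, 0, 0, 7, 0]

slow=0 fast=0: a[fast]=0, fast++
slow=0 fast=1: a[fast]=3≠0 swap→a[0]=3, slow++,fast++
slow=1 fast=2: a[fast]=0, fast++
slow=1 fast=3: a[fast]=0, fast++
slow=1 fast=4: a[fast]=0, fast++
slow=1 fast=5: a[fast]=0, fast++
slow=1 fast=6: a[fast]=0, fast++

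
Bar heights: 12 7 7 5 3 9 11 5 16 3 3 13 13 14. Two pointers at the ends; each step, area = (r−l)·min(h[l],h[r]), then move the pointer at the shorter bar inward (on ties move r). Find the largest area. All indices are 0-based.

[0,13] min(12,14)*13=156 best=156 * → l++
[1,13] min(7,14)*12=84 best=156 → l++
[2,13] min(7,14)*11=77 best=156 → l++
[3,13] min(5,14)*10=50 best=156 → l++
[4,13] min(3,14)*9=27 best=156 → l++
[5,13] min(9,14)*8=72 best=156 → l++
[6,13] min(11,14)*7=77 best=156 → l++
[7,13] min(5,14)*6=30 best=156 → l++
[8,13] min(16,14)*5=70 best=156 → r--
[8,12] min(16,13)*4=52 best=156 → r--
[8,11] min(16,13)*3=39 best=156 → r--
[8,10] min(16,3)*2=6 best=156 → r--
[8,9] min(16,3)*1=3 best=156 → r--

max area = 156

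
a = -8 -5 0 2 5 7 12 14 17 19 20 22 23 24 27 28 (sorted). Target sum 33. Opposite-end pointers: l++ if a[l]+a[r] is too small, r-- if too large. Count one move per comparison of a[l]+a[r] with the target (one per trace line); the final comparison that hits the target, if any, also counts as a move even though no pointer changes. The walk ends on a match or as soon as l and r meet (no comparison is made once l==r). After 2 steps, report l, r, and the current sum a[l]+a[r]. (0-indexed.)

l=0 r=15: -8+28=20 <33, l++
l=1 r=15: -5+28=23 <33, l++

l=2, r=15, sum=28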